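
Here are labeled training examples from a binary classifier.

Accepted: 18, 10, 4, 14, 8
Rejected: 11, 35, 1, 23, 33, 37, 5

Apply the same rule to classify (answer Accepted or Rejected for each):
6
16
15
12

Accepted, Accepted, Rejected, Accepted

'Accepted' ⟺ even.
6: 6 is even, passes → Accepted. 16: 16 is even, passes → Accepted. 15: 15 is odd, does not fit → Rejected. 12: 12 is even, passes → Accepted.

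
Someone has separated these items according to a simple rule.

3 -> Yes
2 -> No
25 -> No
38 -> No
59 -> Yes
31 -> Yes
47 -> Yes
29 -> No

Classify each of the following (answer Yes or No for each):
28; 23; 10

The pattern is that an item is 'Yes' exactly when: ≡ 3 (mod 4).
28 — 28 mod 4 = 0, hence No. 23 — 23 mod 4 = 3, hence Yes. 10 — 10 mod 4 = 2, hence No.

No, Yes, No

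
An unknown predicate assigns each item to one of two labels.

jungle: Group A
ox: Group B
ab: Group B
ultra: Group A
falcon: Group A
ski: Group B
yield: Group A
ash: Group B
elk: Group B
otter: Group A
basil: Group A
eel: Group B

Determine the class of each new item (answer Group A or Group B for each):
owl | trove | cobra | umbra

Group B, Group A, Group A, Group A

One predicate separates the groups cleanly: length ≥ 5.
owl — length 3, hence Group B.
trove — length 5, hence Group A.
cobra — length 5, hence Group A.
umbra — length 5, hence Group A.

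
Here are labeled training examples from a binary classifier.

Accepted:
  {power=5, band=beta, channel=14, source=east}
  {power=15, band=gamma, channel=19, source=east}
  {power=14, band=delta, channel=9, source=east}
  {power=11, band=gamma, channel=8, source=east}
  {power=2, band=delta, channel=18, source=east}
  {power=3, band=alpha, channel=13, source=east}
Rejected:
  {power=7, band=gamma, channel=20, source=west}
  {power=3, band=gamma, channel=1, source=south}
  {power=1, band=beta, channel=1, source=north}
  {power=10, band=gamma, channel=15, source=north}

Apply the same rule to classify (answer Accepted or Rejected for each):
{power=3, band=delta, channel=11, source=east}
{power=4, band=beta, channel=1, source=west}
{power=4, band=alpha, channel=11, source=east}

Checking candidate rules against both groups, what survives is: source is east.
Accepted: {power=3, band=delta, channel=11, source=east}, since source is east.
Rejected: {power=4, band=beta, channel=1, source=west}, since source is west.
Accepted: {power=4, band=alpha, channel=11, source=east}, since source is east.

Accepted, Rejected, Accepted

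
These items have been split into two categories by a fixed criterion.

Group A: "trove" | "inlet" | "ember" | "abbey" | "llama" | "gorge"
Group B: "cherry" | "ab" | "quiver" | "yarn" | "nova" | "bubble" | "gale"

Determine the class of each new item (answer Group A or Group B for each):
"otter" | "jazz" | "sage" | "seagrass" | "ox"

Group A, Group B, Group B, Group B, Group B

'Group A' ⟺ odd length.
"otter": length 5, fits → Group A. "jazz": length 4, does not pass → Group B. "sage": length 4, does not pass → Group B. "seagrass": length 8, does not pass → Group B. "ox": length 2, does not pass → Group B.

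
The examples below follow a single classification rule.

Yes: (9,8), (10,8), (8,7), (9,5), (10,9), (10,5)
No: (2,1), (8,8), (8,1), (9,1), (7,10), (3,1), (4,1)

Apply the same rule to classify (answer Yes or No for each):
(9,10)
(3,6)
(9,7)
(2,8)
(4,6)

The simplest hypothesis consistent with all the labels is: first > second AND sum ≥ 14.

No, No, Yes, No, No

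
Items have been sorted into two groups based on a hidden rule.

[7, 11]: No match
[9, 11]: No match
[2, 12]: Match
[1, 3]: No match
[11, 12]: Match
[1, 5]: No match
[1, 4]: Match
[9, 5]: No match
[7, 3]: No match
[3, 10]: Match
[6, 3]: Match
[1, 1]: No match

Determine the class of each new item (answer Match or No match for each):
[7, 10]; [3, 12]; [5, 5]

Rule: product is even. This holds for each 'Match' example and fails for each 'No match' one.

Match, Match, No match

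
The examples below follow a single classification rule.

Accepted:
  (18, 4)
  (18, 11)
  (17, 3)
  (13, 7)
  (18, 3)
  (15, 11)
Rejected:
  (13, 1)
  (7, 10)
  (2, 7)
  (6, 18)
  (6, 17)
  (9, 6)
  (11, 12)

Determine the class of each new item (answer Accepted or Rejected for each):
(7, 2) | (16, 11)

Rejected, Accepted

The common property of the 'Accepted' items is: first > second AND sum ≥ 17. No 'Rejected' item has it.
(7, 2): Rejected (7 > 2, 7+2 = 9). (16, 11): Accepted (16 > 11, 16+11 = 27).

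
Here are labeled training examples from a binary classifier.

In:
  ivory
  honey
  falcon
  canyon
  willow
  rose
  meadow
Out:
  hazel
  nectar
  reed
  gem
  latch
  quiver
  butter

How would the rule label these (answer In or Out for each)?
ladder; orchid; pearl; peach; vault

Out, In, Out, Out, Out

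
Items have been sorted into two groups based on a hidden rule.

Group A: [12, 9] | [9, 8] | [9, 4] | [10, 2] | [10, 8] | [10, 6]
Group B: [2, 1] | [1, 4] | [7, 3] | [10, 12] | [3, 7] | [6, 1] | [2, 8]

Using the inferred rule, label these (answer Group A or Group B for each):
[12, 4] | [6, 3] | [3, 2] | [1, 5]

Group A, Group B, Group B, Group B

The classifier is using: first > second AND sum ≥ 12.
[12, 4]: 12 > 4, 12+4 = 16, satisfies this → Group A. [6, 3]: 6 > 3, 6+3 = 9, fails the rule → Group B. [3, 2]: 3 > 2, 3+2 = 5, fails the rule → Group B. [1, 5]: 1 < 5, 1+5 = 6, fails the rule → Group B.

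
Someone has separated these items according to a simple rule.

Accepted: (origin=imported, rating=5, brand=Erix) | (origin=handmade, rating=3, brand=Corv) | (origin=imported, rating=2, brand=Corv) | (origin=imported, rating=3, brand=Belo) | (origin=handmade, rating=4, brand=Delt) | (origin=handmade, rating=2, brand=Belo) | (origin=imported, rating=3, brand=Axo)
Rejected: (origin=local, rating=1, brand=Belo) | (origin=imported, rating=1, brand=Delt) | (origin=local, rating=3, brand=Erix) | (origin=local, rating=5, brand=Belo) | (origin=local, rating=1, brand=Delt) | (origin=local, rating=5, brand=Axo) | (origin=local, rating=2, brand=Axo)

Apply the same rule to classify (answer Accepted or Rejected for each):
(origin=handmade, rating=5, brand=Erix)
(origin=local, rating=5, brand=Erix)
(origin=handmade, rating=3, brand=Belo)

Accepted, Rejected, Accepted

One predicate separates the groups cleanly: origin is not local AND rating ≥ 2.
(origin=handmade, rating=5, brand=Erix) — origin is handmade, rating = 5, hence Accepted.
(origin=local, rating=5, brand=Erix) — origin is local, rating = 5, hence Rejected.
(origin=handmade, rating=3, brand=Belo) — origin is handmade, rating = 3, hence Accepted.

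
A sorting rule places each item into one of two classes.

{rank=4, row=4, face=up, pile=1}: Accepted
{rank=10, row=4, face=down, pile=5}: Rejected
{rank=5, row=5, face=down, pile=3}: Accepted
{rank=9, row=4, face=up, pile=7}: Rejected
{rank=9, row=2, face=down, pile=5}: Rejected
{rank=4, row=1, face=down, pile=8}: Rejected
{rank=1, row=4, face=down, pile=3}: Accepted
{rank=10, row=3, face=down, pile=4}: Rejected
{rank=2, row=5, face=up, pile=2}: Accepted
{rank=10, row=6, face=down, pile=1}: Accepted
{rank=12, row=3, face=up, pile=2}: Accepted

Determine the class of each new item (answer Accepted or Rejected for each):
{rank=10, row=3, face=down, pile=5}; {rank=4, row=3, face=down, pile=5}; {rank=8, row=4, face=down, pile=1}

The pattern is that an item is 'Accepted' exactly when: pile ≤ 3.

Rejected, Rejected, Accepted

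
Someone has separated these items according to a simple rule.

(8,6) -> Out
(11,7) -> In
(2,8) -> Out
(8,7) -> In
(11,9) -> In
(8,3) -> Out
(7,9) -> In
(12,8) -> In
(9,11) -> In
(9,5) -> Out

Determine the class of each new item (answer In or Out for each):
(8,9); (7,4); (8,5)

In, Out, Out

All 'In' examples share one property — sum ≥ 15 — and every 'Out' example lacks it.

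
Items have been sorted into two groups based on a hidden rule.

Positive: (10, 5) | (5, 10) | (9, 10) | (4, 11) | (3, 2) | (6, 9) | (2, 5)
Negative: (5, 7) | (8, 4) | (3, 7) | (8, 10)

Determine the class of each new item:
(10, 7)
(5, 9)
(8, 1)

Positive, Negative, Positive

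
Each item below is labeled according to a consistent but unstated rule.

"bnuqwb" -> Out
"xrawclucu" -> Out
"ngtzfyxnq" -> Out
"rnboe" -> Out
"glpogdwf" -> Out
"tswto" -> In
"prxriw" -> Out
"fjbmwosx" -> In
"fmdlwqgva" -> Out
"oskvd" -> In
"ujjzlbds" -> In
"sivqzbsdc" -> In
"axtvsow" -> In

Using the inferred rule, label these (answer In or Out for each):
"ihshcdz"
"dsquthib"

In, In

A rule that fits every label: contains 's' — true of each 'In' example, false of each 'Out' one.
"ihshcdz": In (has 's').
"dsquthib": In (has 's').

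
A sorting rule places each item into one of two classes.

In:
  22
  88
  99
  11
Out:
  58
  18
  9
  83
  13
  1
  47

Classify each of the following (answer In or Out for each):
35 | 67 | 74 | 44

The common property of the 'In' items is: multiple of 11. No 'Out' item has it.
35 → 35 = 11·3 + 2 → Out.
67 → 67 = 11·6 + 1 → Out.
74 → 74 = 11·6 + 8 → Out.
44 → 44 = 11·4 → In.

Out, Out, Out, In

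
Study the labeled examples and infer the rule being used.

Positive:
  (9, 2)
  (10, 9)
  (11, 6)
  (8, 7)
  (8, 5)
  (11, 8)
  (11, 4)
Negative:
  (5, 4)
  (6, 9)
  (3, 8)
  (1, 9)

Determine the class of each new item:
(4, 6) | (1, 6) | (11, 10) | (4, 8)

Negative, Negative, Positive, Negative

A rule that fits every label: first ≥ 7 — true of each 'Positive' example, false of each 'Negative' one.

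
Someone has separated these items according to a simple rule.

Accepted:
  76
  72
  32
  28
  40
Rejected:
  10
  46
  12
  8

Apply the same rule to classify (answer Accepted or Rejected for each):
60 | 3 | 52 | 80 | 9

The simplest hypothesis consistent with all the labels is: multiple of 4 AND at least 28.

Accepted, Rejected, Accepted, Accepted, Rejected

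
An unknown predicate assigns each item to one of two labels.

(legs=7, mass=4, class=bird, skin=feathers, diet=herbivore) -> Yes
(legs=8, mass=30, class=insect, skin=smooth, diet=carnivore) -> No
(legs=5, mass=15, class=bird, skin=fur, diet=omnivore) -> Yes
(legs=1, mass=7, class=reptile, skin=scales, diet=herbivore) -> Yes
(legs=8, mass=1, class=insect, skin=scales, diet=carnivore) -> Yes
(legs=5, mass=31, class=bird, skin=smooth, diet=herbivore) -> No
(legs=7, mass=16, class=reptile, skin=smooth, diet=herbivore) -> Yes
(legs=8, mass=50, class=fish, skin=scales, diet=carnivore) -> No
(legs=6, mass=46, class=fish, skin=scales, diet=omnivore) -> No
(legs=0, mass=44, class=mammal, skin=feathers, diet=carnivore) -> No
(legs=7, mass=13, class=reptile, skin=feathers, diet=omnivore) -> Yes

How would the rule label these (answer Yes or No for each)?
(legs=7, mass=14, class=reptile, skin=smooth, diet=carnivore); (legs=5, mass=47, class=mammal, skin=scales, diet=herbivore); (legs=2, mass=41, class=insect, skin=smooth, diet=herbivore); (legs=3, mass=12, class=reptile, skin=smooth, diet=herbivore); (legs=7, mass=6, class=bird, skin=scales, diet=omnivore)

All 'Yes' examples share one property — mass ≤ 16 — and every 'No' example lacks it.
(legs=7, mass=14, class=reptile, skin=smooth, diet=carnivore): mass = 14, checks out → Yes.
(legs=5, mass=47, class=mammal, skin=scales, diet=herbivore): mass = 47, does not pass → No.
(legs=2, mass=41, class=insect, skin=smooth, diet=herbivore): mass = 41, does not pass → No.
(legs=3, mass=12, class=reptile, skin=smooth, diet=herbivore): mass = 12, checks out → Yes.
(legs=7, mass=6, class=bird, skin=scales, diet=omnivore): mass = 6, checks out → Yes.

Yes, No, No, Yes, Yes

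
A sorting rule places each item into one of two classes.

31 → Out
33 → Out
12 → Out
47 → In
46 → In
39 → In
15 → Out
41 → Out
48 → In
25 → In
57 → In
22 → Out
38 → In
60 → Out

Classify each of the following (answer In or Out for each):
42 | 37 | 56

Every 'In' example satisfies: digit sum ≥ 7. None of the 'Out' examples do.
42: digit sum 4+2 = 6, lacks this property → Out. 37: digit sum 3+7 = 10, satisfies this → In. 56: digit sum 5+6 = 11, satisfies this → In.

Out, In, In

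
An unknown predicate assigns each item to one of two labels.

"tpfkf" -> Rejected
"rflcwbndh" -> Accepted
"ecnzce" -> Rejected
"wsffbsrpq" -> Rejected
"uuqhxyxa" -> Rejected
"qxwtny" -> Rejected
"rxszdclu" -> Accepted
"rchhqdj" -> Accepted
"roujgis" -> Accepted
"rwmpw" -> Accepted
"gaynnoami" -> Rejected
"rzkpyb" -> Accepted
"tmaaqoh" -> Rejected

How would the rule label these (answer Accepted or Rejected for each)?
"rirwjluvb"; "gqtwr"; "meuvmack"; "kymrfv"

Accepted, Rejected, Rejected, Rejected

The pattern is that an item is 'Accepted' exactly when: starts with 'r'.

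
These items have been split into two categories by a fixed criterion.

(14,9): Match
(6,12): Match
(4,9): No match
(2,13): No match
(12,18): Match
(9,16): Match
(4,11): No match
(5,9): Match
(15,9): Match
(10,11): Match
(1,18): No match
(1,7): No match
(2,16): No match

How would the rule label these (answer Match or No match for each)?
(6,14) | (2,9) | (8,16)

Match, No match, Match

'Match' ⟺ first ≥ 5.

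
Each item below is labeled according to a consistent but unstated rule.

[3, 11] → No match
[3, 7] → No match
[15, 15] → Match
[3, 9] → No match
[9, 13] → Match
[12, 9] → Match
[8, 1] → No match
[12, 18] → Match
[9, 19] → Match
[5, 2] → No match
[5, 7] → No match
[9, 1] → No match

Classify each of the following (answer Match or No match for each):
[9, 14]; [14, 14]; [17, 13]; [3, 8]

A rule that fits every label: sum ≥ 21 — true of each 'Match' example, false of each 'No match' one.
[9, 14]: 9+14 = 23, qualifies → Match.
[14, 14]: 14+14 = 28, qualifies → Match.
[17, 13]: 17+13 = 30, qualifies → Match.
[3, 8]: 3+8 = 11, fails the rule → No match.

Match, Match, Match, No match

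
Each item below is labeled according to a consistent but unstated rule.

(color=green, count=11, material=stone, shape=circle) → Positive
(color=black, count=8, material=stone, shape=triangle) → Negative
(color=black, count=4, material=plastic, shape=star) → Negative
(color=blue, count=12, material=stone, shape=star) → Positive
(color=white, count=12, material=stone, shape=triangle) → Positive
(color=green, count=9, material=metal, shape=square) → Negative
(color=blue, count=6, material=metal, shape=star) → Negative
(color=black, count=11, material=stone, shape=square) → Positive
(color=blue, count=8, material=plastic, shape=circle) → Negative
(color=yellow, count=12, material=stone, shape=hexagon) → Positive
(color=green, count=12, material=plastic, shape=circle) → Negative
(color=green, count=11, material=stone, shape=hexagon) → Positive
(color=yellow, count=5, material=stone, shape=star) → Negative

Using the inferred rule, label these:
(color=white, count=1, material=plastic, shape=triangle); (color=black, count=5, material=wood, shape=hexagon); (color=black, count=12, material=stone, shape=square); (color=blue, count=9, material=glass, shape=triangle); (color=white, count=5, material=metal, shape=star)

Negative, Negative, Positive, Negative, Negative

The simplest hypothesis consistent with all the labels is: material is stone AND count ≥ 9.
Negative: (color=white, count=1, material=plastic, shape=triangle), since material is plastic, count = 1. Negative: (color=black, count=5, material=wood, shape=hexagon), since material is wood, count = 5. Positive: (color=black, count=12, material=stone, shape=square), since material is stone, count = 12. Negative: (color=blue, count=9, material=glass, shape=triangle), since material is glass, count = 9. Negative: (color=white, count=5, material=metal, shape=star), since material is metal, count = 5.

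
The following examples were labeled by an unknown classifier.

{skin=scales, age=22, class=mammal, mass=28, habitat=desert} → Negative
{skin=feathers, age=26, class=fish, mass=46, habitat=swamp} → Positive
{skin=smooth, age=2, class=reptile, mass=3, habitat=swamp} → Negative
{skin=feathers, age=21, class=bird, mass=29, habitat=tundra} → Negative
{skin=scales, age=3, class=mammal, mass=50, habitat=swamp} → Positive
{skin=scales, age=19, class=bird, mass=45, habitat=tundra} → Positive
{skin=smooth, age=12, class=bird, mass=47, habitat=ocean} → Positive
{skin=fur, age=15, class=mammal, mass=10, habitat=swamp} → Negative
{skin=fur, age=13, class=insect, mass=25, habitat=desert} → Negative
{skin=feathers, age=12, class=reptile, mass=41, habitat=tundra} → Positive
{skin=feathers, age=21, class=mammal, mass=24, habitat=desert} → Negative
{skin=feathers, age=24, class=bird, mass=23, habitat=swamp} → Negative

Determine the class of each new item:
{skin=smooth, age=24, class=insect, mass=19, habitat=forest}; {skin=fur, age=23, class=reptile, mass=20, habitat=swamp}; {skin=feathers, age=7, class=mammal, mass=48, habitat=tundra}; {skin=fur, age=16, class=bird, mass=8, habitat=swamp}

Negative, Negative, Positive, Negative

Every 'Positive' example satisfies: mass ≥ 41. None of the 'Negative' examples do.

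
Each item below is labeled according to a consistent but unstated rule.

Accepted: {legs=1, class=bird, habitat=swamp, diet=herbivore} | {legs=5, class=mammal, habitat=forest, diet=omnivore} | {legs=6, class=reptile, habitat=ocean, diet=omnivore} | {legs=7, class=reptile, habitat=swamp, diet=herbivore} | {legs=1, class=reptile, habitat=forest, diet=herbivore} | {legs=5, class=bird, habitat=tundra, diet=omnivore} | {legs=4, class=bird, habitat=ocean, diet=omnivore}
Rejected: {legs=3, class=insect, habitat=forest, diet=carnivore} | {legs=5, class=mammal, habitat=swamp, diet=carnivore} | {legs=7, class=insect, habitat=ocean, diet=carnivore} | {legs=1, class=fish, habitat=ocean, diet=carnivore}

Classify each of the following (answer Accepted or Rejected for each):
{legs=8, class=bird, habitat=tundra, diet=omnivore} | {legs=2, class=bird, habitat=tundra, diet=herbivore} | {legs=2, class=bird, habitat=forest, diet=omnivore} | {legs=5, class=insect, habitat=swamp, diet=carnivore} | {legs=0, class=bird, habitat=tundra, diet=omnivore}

Accepted, Accepted, Accepted, Rejected, Accepted

Checking candidate rules against both groups, what survives is: diet is not carnivore.
{legs=8, class=bird, habitat=tundra, diet=omnivore}: Accepted (diet is omnivore). {legs=2, class=bird, habitat=tundra, diet=herbivore}: Accepted (diet is herbivore). {legs=2, class=bird, habitat=forest, diet=omnivore}: Accepted (diet is omnivore). {legs=5, class=insect, habitat=swamp, diet=carnivore}: Rejected (diet is carnivore). {legs=0, class=bird, habitat=tundra, diet=omnivore}: Accepted (diet is omnivore).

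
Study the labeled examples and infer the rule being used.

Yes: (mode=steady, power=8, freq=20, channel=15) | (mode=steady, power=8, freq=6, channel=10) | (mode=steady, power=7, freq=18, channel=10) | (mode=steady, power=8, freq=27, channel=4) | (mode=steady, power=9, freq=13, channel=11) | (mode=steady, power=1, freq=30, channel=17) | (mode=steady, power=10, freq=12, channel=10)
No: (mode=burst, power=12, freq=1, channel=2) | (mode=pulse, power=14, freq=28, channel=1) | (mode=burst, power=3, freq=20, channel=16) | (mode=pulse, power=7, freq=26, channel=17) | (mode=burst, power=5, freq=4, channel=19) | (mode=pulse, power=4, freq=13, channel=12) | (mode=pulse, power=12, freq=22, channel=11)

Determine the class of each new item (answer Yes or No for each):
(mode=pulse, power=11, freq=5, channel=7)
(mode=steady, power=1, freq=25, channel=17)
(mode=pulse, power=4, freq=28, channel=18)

No, Yes, No

Every 'Yes' example satisfies: mode is steady. None of the 'No' examples do.
(mode=pulse, power=11, freq=5, channel=7): mode is pulse, does not fit → No.
(mode=steady, power=1, freq=25, channel=17): mode is steady, matches → Yes.
(mode=pulse, power=4, freq=28, channel=18): mode is pulse, does not fit → No.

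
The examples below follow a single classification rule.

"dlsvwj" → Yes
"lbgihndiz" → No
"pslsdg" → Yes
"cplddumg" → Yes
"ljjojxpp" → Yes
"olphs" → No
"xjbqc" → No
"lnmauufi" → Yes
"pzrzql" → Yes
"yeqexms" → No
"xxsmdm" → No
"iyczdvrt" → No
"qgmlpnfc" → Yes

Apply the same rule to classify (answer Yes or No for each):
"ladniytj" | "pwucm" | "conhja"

Yes, No, No

Rule: even length AND contains 'l'. This holds for each 'Yes' example and fails for each 'No' one.
"ladniytj" — length 8, has 'l', hence Yes. "pwucm" — length 5, no 'l', hence No. "conhja" — length 6, no 'l', hence No.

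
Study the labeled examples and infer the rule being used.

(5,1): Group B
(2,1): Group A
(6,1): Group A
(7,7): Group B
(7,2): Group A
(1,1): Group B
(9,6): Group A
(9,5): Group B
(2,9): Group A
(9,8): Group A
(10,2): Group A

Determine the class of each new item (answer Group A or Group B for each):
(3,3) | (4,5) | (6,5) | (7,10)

The rule appears to be: product is even.

Group B, Group A, Group A, Group A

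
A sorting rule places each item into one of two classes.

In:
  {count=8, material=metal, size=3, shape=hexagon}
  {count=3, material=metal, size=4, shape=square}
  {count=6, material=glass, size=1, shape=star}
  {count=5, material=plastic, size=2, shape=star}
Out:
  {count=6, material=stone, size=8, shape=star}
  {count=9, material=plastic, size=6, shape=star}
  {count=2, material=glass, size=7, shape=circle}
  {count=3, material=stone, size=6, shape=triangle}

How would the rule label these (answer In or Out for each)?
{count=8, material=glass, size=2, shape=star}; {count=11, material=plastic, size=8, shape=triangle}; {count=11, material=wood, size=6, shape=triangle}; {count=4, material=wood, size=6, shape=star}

In, Out, Out, Out

The rule appears to be: size ≤ 4.
{count=8, material=glass, size=2, shape=star} — size = 2, hence In.
{count=11, material=plastic, size=8, shape=triangle} — size = 8, hence Out.
{count=11, material=wood, size=6, shape=triangle} — size = 6, hence Out.
{count=4, material=wood, size=6, shape=star} — size = 6, hence Out.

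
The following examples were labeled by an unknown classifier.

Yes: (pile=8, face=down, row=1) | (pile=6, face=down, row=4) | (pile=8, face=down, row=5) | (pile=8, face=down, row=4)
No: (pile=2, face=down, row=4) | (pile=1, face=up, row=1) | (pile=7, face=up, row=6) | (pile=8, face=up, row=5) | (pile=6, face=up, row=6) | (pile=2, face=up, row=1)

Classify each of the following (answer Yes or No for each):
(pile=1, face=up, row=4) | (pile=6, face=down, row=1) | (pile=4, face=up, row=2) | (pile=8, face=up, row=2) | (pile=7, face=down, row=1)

No, Yes, No, No, Yes

A rule that fits every label: face is down AND pile ≥ 6 — true of each 'Yes' example, false of each 'No' one.
(pile=1, face=up, row=4): face is up, pile = 1 — does not pass, so No.
(pile=6, face=down, row=1): face is down, pile = 6 — fits, so Yes.
(pile=4, face=up, row=2): face is up, pile = 4 — does not pass, so No.
(pile=8, face=up, row=2): face is up, pile = 8 — does not pass, so No.
(pile=7, face=down, row=1): face is down, pile = 7 — fits, so Yes.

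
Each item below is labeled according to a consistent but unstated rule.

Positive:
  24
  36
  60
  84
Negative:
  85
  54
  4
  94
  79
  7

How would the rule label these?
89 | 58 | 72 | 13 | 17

All 'Positive' examples share one property — multiple of 12 — and every 'Negative' example lacks it.
89 → 89 = 12·7 + 5 → Negative.
58 → 58 = 12·4 + 10 → Negative.
72 → 72 = 12·6 → Positive.
13 → 13 = 12·1 + 1 → Negative.
17 → 17 = 12·1 + 5 → Negative.

Negative, Negative, Positive, Negative, Negative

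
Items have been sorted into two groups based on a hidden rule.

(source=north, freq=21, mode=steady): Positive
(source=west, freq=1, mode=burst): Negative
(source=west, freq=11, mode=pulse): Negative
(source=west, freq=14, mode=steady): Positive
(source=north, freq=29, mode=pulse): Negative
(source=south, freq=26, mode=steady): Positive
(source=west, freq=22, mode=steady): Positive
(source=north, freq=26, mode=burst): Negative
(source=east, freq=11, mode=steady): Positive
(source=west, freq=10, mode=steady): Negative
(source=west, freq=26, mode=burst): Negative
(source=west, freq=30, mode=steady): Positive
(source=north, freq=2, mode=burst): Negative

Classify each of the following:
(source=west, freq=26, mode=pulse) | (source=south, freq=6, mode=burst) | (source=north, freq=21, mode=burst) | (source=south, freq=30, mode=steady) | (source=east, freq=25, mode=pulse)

The classifier is using: mode is steady AND freq ≥ 11.

Negative, Negative, Negative, Positive, Negative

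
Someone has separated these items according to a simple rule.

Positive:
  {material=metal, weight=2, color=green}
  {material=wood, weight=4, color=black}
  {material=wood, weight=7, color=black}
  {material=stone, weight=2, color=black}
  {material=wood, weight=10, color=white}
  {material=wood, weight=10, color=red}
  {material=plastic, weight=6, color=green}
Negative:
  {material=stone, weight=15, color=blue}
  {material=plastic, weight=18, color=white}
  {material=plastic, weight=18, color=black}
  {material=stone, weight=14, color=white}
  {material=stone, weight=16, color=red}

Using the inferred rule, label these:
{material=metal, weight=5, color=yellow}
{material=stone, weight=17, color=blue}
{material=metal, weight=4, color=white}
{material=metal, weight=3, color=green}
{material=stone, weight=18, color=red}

Every 'Positive' example satisfies: weight ≤ 10. None of the 'Negative' examples do.
{material=metal, weight=5, color=yellow} → weight = 5 → Positive.
{material=stone, weight=17, color=blue} → weight = 17 → Negative.
{material=metal, weight=4, color=white} → weight = 4 → Positive.
{material=metal, weight=3, color=green} → weight = 3 → Positive.
{material=stone, weight=18, color=red} → weight = 18 → Negative.

Positive, Negative, Positive, Positive, Negative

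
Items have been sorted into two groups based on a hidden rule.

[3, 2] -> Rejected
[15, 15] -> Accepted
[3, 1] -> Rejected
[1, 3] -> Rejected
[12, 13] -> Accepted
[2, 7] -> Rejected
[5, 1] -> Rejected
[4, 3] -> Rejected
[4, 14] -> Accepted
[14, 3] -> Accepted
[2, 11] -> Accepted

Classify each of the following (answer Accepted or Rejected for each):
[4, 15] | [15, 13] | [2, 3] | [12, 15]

Accepted, Accepted, Rejected, Accepted

The pattern is that an item is 'Accepted' exactly when: sum ≥ 13.
Accepted: [4, 15], since 4+15 = 19. Accepted: [15, 13], since 15+13 = 28. Rejected: [2, 3], since 2+3 = 5. Accepted: [12, 15], since 12+15 = 27.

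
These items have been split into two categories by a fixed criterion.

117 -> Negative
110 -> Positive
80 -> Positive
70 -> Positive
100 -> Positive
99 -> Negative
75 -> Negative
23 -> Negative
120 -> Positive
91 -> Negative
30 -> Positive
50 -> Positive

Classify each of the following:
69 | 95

Negative, Negative

Rule: even. This holds for each 'Positive' example and fails for each 'Negative' one.
69 — 69 is odd, hence Negative.
95 — 95 is odd, hence Negative.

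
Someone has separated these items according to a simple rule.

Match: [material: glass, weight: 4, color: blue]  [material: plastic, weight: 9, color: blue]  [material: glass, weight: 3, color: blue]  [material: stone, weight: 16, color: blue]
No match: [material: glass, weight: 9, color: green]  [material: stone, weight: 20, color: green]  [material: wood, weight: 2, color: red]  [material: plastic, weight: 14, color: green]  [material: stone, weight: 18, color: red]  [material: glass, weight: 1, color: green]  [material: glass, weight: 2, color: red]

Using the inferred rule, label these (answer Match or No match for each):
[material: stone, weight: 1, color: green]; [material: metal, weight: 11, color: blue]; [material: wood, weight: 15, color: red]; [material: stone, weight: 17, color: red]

The distinguishing property — color is blue — holds for all the 'Match' cases and none of the 'No match' cases.

No match, Match, No match, No match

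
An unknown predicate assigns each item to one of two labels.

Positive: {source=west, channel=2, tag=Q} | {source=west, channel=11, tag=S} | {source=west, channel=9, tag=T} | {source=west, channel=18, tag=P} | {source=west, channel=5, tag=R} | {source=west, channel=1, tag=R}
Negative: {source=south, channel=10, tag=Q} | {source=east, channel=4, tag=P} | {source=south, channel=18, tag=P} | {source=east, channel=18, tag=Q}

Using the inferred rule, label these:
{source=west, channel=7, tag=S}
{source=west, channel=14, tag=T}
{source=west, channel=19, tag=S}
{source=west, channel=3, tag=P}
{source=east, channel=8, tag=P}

Positive, Positive, Positive, Positive, Negative

'Positive' ⟺ source is west.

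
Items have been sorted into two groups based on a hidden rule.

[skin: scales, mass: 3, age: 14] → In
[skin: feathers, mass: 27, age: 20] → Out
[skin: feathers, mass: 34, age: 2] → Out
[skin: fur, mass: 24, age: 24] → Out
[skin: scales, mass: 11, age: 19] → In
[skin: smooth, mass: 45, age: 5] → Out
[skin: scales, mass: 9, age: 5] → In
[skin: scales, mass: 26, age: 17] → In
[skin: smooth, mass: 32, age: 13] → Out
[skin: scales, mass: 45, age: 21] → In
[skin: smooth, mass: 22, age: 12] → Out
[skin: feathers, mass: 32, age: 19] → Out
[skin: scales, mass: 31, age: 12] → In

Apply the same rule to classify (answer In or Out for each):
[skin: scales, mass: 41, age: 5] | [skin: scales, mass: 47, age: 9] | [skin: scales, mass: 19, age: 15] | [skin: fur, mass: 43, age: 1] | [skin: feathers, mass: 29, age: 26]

Comparing the two groups points to one rule — skin is scales.
[skin: scales, mass: 41, age: 5]: skin is scales — checks out, so In. [skin: scales, mass: 47, age: 9]: skin is scales — checks out, so In. [skin: scales, mass: 19, age: 15]: skin is scales — checks out, so In. [skin: fur, mass: 43, age: 1]: skin is fur — lacks this property, so Out. [skin: feathers, mass: 29, age: 26]: skin is feathers — lacks this property, so Out.

In, In, In, Out, Out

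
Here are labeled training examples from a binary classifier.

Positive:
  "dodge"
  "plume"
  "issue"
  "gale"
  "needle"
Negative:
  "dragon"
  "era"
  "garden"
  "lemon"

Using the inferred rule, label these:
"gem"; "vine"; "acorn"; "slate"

Looking at the examples, the only property every 'Positive' case has and every 'Negative' case lacks is: ends with 'e'.
"gem": Negative (ends with 'm'). "vine": Positive (ends with 'e'). "acorn": Negative (ends with 'n'). "slate": Positive (ends with 'e').

Negative, Positive, Negative, Positive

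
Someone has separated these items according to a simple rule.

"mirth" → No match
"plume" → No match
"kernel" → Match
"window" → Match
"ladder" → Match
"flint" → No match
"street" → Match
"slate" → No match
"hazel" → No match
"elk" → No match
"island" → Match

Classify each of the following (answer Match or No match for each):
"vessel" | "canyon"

The classifier is using: even length.
Match: "vessel", since length 6. Match: "canyon", since length 6.

Match, Match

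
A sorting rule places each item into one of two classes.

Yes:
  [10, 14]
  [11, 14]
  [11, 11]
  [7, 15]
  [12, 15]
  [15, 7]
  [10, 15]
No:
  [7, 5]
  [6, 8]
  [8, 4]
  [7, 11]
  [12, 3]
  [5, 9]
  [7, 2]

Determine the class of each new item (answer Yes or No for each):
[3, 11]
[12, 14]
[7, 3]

No, Yes, No

The simplest hypothesis consistent with all the labels is: sum ≥ 22.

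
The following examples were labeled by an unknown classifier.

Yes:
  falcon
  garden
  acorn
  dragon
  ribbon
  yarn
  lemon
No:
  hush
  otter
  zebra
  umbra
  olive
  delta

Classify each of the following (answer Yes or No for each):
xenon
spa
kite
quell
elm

Yes, No, No, No, No

Rule: contains 'n'. This holds for each 'Yes' example and fails for each 'No' one.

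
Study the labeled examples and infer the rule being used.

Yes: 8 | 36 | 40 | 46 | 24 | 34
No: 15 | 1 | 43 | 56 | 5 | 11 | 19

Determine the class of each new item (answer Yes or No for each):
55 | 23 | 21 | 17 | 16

Rule: even AND at most 46. This holds for each 'Yes' example and fails for each 'No' one.
55: 55 is odd, 55 > 46, fails the rule → No.
23: 23 is odd, 23 ≤ 46, fails the rule → No.
21: 21 is odd, 21 ≤ 46, fails the rule → No.
17: 17 is odd, 17 ≤ 46, fails the rule → No.
16: 16 is even, 16 ≤ 46, qualifies → Yes.

No, No, No, No, Yes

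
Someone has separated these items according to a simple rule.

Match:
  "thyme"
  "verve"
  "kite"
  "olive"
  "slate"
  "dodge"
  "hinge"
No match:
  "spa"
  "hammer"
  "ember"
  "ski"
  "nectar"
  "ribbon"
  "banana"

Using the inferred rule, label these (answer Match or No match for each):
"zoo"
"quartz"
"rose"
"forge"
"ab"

The pattern is that an item is 'Match' exactly when: ends with 'e'.
"zoo": ends with 'o', does not pass → No match.
"quartz": ends with 'z', does not pass → No match.
"rose": ends with 'e', checks out → Match.
"forge": ends with 'e', checks out → Match.
"ab": ends with 'b', does not pass → No match.

No match, No match, Match, Match, No match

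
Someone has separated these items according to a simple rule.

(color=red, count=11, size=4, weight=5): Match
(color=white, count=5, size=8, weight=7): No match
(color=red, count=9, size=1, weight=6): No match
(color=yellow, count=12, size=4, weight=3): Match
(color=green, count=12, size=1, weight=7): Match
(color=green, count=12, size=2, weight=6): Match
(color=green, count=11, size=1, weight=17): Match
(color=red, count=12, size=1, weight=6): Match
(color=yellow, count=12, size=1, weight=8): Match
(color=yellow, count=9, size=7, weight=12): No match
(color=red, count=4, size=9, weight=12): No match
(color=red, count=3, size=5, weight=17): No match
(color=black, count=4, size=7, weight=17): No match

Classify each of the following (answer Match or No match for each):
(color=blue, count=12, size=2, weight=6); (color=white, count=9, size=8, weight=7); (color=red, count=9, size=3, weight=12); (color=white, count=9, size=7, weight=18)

Match, No match, No match, No match

Every 'Match' example satisfies: count ≥ 11. None of the 'No match' examples do.
Match: (color=blue, count=12, size=2, weight=6), since count = 12. No match: (color=white, count=9, size=8, weight=7), since count = 9. No match: (color=red, count=9, size=3, weight=12), since count = 9. No match: (color=white, count=9, size=7, weight=18), since count = 9.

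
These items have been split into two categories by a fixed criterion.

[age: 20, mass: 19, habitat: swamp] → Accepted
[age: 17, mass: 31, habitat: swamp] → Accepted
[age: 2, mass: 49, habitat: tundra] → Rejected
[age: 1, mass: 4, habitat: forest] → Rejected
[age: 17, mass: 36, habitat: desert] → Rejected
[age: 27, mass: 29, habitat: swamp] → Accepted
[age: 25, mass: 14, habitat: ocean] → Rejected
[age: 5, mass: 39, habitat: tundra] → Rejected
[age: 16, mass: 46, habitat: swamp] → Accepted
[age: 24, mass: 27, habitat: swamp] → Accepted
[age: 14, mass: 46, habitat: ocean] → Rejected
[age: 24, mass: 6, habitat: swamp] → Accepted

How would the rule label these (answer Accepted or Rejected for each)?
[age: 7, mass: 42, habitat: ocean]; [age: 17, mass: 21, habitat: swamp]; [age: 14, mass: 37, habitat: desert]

Rejected, Accepted, Rejected

All 'Accepted' examples share one property — habitat is swamp — and every 'Rejected' example lacks it.
Rejected: [age: 7, mass: 42, habitat: ocean], since habitat is ocean.
Accepted: [age: 17, mass: 21, habitat: swamp], since habitat is swamp.
Rejected: [age: 14, mass: 37, habitat: desert], since habitat is desert.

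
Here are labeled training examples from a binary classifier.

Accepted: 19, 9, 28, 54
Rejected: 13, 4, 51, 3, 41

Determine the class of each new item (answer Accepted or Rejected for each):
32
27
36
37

Rejected, Accepted, Accepted, Accepted

Rule: digit sum ≥ 7. This holds for each 'Accepted' example and fails for each 'Rejected' one.
Rejected: 32, since digit sum 3+2 = 5.
Accepted: 27, since digit sum 2+7 = 9.
Accepted: 36, since digit sum 3+6 = 9.
Accepted: 37, since digit sum 3+7 = 10.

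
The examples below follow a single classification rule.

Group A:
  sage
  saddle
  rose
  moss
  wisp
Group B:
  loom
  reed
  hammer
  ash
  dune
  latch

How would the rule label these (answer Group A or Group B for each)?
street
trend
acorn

Group A, Group B, Group B

Rule: even length AND contains 's'. This holds for each 'Group A' example and fails for each 'Group B' one.
street: length 6, has 's', qualifies → Group A.
trend: length 5, no 's', lacks this property → Group B.
acorn: length 5, no 's', lacks this property → Group B.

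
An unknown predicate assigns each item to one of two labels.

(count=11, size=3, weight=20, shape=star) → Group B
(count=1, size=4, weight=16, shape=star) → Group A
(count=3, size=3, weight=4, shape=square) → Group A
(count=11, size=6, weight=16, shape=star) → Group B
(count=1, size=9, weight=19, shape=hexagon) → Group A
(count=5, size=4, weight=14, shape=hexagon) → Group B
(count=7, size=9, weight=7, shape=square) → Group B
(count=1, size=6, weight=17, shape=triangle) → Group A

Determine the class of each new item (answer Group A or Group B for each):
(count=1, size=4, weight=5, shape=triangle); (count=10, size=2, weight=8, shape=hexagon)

All 'Group A' examples share one property — count ≤ 3 — and every 'Group B' example lacks it.
(count=1, size=4, weight=5, shape=triangle): Group A (count = 1). (count=10, size=2, weight=8, shape=hexagon): Group B (count = 10).

Group A, Group B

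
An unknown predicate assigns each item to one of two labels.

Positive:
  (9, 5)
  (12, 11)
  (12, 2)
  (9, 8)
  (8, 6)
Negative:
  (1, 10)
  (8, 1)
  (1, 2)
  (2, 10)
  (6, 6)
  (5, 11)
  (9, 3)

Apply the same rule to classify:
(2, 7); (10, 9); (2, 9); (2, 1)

The classifier is using: first > second AND sum ≥ 14.
(2, 7) — 2 < 7, 2+7 = 9, hence Negative. (10, 9) — 10 > 9, 10+9 = 19, hence Positive. (2, 9) — 2 < 9, 2+9 = 11, hence Negative. (2, 1) — 2 > 1, 2+1 = 3, hence Negative.

Negative, Positive, Negative, Negative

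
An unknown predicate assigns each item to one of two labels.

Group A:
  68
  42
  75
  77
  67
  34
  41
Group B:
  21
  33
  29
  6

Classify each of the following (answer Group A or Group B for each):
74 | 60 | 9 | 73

Group A, Group A, Group B, Group A

Rule: at least 34. This holds for each 'Group A' example and fails for each 'Group B' one.
74: Group A (74 ≥ 34).
60: Group A (60 ≥ 34).
9: Group B (9 < 34).
73: Group A (73 ≥ 34).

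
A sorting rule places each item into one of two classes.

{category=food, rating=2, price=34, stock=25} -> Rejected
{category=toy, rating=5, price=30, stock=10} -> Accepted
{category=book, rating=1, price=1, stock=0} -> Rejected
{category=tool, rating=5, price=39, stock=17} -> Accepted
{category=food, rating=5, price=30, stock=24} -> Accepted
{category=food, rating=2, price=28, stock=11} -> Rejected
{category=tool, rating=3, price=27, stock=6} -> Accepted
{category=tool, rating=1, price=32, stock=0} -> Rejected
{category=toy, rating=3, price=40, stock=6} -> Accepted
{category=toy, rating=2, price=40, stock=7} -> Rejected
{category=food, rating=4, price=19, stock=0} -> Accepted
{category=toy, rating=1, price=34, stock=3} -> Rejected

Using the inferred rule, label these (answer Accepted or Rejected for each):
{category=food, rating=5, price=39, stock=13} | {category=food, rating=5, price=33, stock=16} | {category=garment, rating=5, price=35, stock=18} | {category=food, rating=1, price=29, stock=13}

Accepted, Accepted, Accepted, Rejected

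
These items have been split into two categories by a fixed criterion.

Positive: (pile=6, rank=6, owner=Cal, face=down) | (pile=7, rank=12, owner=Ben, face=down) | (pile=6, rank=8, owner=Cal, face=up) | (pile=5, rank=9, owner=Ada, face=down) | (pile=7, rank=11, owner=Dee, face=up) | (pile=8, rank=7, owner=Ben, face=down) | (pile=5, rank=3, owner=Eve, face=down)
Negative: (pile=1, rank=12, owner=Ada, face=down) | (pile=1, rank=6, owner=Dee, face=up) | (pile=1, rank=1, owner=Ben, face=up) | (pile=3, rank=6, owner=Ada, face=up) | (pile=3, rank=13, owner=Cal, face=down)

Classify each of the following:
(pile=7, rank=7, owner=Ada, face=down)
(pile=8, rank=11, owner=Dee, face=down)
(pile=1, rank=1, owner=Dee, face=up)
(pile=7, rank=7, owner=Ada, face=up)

Positive, Positive, Negative, Positive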